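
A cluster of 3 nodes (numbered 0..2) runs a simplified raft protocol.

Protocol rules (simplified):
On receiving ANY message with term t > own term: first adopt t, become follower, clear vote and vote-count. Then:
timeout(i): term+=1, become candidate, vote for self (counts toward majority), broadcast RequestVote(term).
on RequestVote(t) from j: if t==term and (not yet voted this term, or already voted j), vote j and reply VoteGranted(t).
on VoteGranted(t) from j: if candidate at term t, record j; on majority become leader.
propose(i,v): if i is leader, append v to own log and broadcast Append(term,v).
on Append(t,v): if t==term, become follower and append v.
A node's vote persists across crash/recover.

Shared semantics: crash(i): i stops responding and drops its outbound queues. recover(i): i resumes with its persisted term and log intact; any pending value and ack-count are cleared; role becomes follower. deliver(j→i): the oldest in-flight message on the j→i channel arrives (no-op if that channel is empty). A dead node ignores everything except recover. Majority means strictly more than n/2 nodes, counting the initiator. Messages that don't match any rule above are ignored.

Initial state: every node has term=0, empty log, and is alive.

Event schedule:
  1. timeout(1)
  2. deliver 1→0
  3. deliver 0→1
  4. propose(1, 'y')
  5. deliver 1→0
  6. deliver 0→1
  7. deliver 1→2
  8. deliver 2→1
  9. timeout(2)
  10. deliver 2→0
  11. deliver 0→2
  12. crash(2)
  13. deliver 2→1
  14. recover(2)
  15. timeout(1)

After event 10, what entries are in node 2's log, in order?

empty

[1] timeout(1) → N1(cand t1 [-])
[2] deliver 1→0 → N0(foll t1 [-])
[3] deliver 0→1 → N1(lead t1 [-])
[4] propose(1,'y') → N1(lead t1 [y])
[5] deliver 1→0 → N0(foll t1 [y])
[6] deliver 0→1 → ∅
[7] deliver 1→2 → N2(foll t1 [-])
[8] deliver 2→1 → ∅
[9] timeout(2) → N2(cand t2 [-])
[10] deliver 2→0 → N0(foll t2 [y])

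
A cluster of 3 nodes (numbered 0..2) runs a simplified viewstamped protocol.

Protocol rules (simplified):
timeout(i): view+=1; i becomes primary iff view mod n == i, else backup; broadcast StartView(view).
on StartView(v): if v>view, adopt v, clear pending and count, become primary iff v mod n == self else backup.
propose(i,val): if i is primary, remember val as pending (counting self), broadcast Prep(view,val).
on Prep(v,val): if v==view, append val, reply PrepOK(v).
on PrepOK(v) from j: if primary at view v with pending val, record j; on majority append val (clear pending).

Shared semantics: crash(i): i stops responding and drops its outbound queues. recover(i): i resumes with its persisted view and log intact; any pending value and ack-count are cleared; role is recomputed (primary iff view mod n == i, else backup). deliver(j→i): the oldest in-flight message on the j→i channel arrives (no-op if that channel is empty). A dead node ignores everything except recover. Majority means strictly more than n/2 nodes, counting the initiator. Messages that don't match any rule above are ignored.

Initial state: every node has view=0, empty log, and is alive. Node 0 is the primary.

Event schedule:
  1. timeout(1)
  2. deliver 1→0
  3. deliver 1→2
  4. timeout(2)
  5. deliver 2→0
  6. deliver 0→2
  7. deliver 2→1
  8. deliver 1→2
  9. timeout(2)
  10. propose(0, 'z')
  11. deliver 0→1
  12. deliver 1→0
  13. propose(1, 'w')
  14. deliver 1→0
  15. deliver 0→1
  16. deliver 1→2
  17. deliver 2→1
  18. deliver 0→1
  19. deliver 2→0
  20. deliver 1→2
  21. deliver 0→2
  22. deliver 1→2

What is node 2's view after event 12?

step 1 timeout(1): 1={prim,v=1,log=-}
step 2 deliver 1→0: 0={back,v=1,log=-}
step 3 deliver 1→2: 2={back,v=1,log=-}
step 4 timeout(2): 2={prim,v=2,log=-}
step 5 deliver 2→0: 0={back,v=2,log=-}
step 6 deliver 0→2: —
step 7 deliver 2→1: 1={back,v=2,log=-}
step 8 deliver 1→2: —
step 9 timeout(2): 2={back,v=3,log=-}
step 10 propose(0,'z'): —
step 11 deliver 0→1: —
step 12 deliver 1→0: —

3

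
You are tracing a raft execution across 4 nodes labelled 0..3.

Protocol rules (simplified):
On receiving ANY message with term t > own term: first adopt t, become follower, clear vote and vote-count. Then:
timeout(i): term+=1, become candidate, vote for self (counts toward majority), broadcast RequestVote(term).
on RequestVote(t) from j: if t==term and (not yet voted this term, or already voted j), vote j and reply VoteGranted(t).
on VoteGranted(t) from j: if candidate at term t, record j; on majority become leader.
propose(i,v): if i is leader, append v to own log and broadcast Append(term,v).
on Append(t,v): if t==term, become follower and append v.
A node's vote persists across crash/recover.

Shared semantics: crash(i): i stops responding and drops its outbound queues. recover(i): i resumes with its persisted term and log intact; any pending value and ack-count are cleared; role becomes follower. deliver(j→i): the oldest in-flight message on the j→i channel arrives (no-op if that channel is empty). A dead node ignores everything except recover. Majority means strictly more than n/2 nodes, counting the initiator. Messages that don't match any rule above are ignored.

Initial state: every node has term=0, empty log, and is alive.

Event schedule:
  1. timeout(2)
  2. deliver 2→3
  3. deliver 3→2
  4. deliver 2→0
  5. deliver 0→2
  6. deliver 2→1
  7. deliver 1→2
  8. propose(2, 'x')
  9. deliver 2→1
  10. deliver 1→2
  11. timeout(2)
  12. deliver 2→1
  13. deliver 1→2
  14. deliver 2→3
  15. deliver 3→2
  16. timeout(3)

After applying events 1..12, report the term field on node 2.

2

step 1 timeout(2): 2={cand,t=1,log=-}
step 2 deliver 2→3: 3={foll,t=1,log=-}
step 3 deliver 3→2: —
step 4 deliver 2→0: 0={foll,t=1,log=-}
step 5 deliver 0→2: 2={lead,t=1,log=-}
step 6 deliver 2→1: 1={foll,t=1,log=-}
step 7 deliver 1→2: —
step 8 propose(2,'x'): 2={lead,t=1,log=x}
step 9 deliver 2→1: 1={foll,t=1,log=x}
step 10 deliver 1→2: —
step 11 timeout(2): 2={cand,t=2,log=x}
step 12 deliver 2→1: 1={foll,t=2,log=x}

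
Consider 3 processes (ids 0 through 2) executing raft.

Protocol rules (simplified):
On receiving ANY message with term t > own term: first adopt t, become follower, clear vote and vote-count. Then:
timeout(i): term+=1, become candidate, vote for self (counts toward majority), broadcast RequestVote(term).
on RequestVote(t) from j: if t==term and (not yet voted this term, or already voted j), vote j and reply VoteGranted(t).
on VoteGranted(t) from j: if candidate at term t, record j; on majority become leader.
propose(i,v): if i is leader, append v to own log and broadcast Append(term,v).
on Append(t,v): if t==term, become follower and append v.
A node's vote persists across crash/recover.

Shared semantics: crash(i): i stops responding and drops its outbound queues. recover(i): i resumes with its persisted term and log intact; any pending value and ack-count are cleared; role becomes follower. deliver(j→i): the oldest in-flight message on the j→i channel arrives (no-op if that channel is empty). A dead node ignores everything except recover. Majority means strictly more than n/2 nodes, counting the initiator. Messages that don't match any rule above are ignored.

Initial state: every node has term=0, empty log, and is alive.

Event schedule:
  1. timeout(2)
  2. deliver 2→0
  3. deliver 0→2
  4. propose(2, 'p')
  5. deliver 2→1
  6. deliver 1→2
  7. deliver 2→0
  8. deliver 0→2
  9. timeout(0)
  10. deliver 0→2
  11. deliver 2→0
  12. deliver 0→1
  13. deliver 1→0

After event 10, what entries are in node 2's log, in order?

p

step 1 timeout(2): 2={cand,t=1,log=-}
step 2 deliver 2→0: 0={foll,t=1,log=-}
step 3 deliver 0→2: 2={lead,t=1,log=-}
step 4 propose(2,'p'): 2={lead,t=1,log=p}
step 5 deliver 2→1: 1={foll,t=1,log=-}
step 6 deliver 1→2: —
step 7 deliver 2→0: 0={foll,t=1,log=p}
step 8 deliver 0→2: —
step 9 timeout(0): 0={cand,t=2,log=p}
step 10 deliver 0→2: 2={foll,t=2,log=p}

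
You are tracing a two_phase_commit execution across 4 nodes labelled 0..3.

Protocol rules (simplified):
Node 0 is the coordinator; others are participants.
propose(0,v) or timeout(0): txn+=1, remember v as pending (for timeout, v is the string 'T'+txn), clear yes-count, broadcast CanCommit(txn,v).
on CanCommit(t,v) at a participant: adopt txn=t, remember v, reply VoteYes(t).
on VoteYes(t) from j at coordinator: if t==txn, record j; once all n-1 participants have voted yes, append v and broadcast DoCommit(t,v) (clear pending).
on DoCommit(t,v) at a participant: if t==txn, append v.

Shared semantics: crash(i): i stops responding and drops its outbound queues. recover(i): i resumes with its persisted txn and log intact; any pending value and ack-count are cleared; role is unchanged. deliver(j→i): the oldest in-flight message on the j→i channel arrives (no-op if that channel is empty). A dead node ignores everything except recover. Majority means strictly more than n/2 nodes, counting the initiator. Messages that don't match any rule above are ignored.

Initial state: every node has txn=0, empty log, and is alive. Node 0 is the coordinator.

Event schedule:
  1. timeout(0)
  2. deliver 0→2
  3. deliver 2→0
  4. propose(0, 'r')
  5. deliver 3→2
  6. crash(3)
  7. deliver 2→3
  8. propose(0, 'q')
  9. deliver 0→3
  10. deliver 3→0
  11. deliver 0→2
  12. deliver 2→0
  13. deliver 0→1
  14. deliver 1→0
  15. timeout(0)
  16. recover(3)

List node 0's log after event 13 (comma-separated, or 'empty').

empty

[1] timeout(0) → N0(coor t1 [-])
[2] deliver 0→2 → N2(part t1 [-])
[3] deliver 2→0 → ∅
[4] propose(0,'r') → N0(coor t2 [-])
[5] deliver 3→2 → ∅
[6] crash(3) → N3(✗part t0 [-])
[7] deliver 2→3 → ∅
[8] propose(0,'q') → N0(coor t3 [-])
[9] deliver 0→3 → ∅
[10] deliver 3→0 → ∅
[11] deliver 0→2 → N2(part t2 [-])
[12] deliver 2→0 → ∅
[13] deliver 0→1 → N1(part t1 [-])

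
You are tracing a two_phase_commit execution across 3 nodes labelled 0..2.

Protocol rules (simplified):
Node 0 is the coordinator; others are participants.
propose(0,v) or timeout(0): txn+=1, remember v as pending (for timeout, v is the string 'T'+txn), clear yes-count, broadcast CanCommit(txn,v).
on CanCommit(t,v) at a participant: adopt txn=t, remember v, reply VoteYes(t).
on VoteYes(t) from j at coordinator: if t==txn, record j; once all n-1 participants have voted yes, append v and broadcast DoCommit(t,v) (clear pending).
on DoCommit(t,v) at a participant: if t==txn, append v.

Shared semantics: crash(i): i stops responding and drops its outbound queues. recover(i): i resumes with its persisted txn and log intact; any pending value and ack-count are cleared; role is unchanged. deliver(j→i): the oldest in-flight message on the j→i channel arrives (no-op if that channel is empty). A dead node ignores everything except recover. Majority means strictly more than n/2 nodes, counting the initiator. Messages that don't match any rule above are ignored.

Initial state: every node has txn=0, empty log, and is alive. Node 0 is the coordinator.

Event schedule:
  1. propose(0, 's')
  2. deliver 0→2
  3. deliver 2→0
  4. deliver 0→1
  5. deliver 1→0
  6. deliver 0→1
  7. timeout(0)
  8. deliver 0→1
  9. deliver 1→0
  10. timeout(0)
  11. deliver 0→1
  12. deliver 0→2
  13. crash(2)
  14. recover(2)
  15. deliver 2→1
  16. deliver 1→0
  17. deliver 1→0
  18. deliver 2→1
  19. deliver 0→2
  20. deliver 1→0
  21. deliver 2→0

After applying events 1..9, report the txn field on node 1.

2

1. propose(0,'s'):  <0:coor t1 ->
2. deliver 0→2:  <2:part t1 ->
3. deliver 2→0:  nop
4. deliver 0→1:  <1:part t1 ->
5. deliver 1→0:  <0:coor t1 s>
6. deliver 0→1:  <1:part t1 s>
7. timeout(0):  <0:coor t2 s>
8. deliver 0→1:  <1:part t2 s>
9. deliver 1→0:  nop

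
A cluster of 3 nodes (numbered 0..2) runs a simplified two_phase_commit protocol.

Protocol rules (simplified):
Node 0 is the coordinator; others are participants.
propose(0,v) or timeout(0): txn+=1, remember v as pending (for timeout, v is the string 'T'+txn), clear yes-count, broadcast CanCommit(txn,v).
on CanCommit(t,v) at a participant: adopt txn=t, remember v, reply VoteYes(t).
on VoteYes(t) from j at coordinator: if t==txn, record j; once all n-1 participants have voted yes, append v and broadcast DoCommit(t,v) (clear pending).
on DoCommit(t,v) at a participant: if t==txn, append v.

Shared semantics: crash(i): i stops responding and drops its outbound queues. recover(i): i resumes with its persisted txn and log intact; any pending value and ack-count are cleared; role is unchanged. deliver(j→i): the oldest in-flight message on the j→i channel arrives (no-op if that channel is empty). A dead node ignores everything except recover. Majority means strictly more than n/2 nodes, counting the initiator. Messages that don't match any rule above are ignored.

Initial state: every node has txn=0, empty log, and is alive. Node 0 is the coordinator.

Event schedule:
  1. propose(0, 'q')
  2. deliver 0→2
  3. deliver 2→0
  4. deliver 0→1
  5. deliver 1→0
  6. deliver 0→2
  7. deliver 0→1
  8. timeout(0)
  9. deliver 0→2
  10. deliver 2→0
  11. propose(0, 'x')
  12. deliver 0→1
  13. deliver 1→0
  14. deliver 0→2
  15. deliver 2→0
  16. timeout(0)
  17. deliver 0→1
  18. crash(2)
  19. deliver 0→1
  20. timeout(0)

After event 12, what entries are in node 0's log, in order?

q

[1] propose(0,'q') → N0(coor t1 [-])
[2] deliver 0→2 → N2(part t1 [-])
[3] deliver 2→0 → ∅
[4] deliver 0→1 → N1(part t1 [-])
[5] deliver 1→0 → N0(coor t1 [q])
[6] deliver 0→2 → N2(part t1 [q])
[7] deliver 0→1 → N1(part t1 [q])
[8] timeout(0) → N0(coor t2 [q])
[9] deliver 0→2 → N2(part t2 [q])
[10] deliver 2→0 → ∅
[11] propose(0,'x') → N0(coor t3 [q])
[12] deliver 0→1 → N1(part t2 [q])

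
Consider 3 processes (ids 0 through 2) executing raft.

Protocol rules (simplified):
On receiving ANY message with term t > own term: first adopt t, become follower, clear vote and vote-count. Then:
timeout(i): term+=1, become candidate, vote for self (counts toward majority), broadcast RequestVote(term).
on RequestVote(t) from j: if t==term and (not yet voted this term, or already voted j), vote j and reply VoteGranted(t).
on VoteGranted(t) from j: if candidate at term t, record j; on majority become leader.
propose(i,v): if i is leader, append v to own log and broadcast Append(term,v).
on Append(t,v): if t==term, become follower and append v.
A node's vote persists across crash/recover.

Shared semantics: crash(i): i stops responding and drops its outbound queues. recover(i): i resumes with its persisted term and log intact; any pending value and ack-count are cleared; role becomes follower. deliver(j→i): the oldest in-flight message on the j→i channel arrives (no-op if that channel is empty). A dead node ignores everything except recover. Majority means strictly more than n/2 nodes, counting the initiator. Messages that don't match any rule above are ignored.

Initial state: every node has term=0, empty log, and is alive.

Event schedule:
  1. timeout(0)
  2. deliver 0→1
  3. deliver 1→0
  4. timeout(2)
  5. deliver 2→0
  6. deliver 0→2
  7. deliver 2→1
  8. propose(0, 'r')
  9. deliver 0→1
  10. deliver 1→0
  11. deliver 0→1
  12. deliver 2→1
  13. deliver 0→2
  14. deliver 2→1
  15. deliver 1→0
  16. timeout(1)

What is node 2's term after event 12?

step 1 timeout(0): 0={cand,t=1,log=-}
step 2 deliver 0→1: 1={foll,t=1,log=-}
step 3 deliver 1→0: 0={lead,t=1,log=-}
step 4 timeout(2): 2={cand,t=1,log=-}
step 5 deliver 2→0: —
step 6 deliver 0→2: —
step 7 deliver 2→1: —
step 8 propose(0,'r'): 0={lead,t=1,log=r}
step 9 deliver 0→1: 1={foll,t=1,log=r}
step 10 deliver 1→0: —
step 11 deliver 0→1: —
step 12 deliver 2→1: —

1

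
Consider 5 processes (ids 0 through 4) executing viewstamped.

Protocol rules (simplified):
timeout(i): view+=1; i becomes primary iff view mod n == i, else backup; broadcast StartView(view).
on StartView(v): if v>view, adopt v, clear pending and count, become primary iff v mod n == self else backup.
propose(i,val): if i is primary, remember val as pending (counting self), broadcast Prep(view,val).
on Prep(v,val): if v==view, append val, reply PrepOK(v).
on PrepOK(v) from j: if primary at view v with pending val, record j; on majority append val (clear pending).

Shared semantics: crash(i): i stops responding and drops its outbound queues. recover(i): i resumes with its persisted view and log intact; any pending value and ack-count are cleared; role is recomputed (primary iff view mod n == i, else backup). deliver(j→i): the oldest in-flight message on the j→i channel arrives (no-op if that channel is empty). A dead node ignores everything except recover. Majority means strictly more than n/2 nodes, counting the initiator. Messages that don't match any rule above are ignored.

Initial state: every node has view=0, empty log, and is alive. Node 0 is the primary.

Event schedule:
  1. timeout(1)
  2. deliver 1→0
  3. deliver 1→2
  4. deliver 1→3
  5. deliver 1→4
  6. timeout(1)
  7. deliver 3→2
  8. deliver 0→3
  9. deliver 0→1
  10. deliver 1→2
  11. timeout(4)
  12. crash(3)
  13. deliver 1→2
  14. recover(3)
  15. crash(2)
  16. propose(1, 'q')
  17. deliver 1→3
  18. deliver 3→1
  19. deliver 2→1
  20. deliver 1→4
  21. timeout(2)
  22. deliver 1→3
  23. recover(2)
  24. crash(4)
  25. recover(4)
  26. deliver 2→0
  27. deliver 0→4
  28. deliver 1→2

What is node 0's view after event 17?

[1] timeout(1) → N1(prim v1 [-])
[2] deliver 1→0 → N0(back v1 [-])
[3] deliver 1→2 → N2(back v1 [-])
[4] deliver 1→3 → N3(back v1 [-])
[5] deliver 1→4 → N4(back v1 [-])
[6] timeout(1) → N1(back v2 [-])
[7] deliver 3→2 → ∅
[8] deliver 0→3 → ∅
[9] deliver 0→1 → ∅
[10] deliver 1→2 → N2(prim v2 [-])
[11] timeout(4) → N4(back v2 [-])
[12] crash(3) → N3(✗back v1 [-])
[13] deliver 1→2 → ∅
[14] recover(3) → N3(back v1 [-])
[15] crash(2) → N2(✗prim v2 [-])
[16] propose(1,'q') → ∅
[17] deliver 1→3 → N3(back v2 [-])

1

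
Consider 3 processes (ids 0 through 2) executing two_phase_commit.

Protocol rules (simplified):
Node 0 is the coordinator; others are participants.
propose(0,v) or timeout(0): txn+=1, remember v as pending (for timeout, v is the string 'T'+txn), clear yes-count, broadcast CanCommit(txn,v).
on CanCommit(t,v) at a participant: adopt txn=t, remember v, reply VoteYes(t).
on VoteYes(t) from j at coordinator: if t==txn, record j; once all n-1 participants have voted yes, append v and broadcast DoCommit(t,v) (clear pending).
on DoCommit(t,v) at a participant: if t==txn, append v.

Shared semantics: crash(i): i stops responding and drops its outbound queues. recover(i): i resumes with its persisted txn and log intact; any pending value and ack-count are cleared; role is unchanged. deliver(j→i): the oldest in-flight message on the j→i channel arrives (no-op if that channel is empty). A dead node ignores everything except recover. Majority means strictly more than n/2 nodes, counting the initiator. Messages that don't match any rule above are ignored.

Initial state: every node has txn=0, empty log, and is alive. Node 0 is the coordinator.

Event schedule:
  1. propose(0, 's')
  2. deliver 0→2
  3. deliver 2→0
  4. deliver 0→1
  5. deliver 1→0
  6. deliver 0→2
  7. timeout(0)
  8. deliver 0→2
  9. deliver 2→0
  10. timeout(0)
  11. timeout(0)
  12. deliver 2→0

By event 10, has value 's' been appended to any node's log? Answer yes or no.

e1 propose(0,'s'): 0[coor,t=1,-]
e2 deliver 0→2: 2[part,t=1,-]
e3 deliver 2→0: ·
e4 deliver 0→1: 1[part,t=1,-]
e5 deliver 1→0: 0[coor,t=1,s]
e6 deliver 0→2: 2[part,t=1,s]
e7 timeout(0): 0[coor,t=2,s]
e8 deliver 0→2: 2[part,t=2,s]
e9 deliver 2→0: ·
e10 timeout(0): 0[coor,t=3,s]

yes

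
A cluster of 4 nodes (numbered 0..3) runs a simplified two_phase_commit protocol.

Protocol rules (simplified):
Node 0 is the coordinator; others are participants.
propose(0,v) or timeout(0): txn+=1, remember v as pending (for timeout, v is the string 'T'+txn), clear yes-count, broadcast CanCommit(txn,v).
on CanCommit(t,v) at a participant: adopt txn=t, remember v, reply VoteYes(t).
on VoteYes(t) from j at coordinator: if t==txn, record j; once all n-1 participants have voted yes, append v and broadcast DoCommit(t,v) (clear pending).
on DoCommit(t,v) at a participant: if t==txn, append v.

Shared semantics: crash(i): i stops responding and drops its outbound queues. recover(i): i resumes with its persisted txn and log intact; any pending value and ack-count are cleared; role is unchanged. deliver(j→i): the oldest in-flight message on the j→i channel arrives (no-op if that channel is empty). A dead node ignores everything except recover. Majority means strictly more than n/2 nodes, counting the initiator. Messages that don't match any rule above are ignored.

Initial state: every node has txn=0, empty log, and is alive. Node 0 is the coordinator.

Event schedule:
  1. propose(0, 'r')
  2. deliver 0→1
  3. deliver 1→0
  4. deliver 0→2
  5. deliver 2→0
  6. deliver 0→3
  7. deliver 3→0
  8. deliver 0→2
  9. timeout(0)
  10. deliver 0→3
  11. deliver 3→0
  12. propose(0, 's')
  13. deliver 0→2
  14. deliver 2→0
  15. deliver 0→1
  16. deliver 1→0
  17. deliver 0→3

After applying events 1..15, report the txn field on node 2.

e1 propose(0,'r'): 0[coor,t=1,-]
e2 deliver 0→1: 1[part,t=1,-]
e3 deliver 1→0: ·
e4 deliver 0→2: 2[part,t=1,-]
e5 deliver 2→0: ·
e6 deliver 0→3: 3[part,t=1,-]
e7 deliver 3→0: 0[coor,t=1,r]
e8 deliver 0→2: 2[part,t=1,r]
e9 timeout(0): 0[coor,t=2,r]
e10 deliver 0→3: 3[part,t=1,r]
e11 deliver 3→0: ·
e12 propose(0,'s'): 0[coor,t=3,r]
e13 deliver 0→2: 2[part,t=2,r]
e14 deliver 2→0: ·
e15 deliver 0→1: 1[part,t=1,r]

2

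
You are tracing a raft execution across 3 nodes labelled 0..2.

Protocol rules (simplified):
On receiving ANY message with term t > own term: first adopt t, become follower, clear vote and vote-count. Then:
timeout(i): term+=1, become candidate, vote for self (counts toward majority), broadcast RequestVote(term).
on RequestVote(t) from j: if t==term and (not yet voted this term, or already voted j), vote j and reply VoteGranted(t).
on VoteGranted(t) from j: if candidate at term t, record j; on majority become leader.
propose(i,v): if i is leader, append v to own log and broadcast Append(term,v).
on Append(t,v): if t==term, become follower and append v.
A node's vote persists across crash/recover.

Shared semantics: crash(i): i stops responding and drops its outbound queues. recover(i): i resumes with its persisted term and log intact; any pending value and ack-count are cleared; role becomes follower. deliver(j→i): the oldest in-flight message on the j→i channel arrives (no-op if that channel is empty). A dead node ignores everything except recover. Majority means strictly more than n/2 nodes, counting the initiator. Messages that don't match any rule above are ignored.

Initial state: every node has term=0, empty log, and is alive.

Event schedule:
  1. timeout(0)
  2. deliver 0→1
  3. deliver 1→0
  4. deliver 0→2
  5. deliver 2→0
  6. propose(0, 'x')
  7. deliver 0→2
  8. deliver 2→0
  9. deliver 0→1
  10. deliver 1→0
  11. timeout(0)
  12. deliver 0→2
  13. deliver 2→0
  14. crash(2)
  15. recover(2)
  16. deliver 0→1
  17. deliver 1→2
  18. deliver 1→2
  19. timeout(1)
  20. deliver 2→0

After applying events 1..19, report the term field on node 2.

2

e1 timeout(0): 0[cand,t=1,-]
e2 deliver 0→1: 1[foll,t=1,-]
e3 deliver 1→0: 0[lead,t=1,-]
e4 deliver 0→2: 2[foll,t=1,-]
e5 deliver 2→0: ·
e6 propose(0,'x'): 0[lead,t=1,x]
e7 deliver 0→2: 2[foll,t=1,x]
e8 deliver 2→0: ·
e9 deliver 0→1: 1[foll,t=1,x]
e10 deliver 1→0: ·
e11 timeout(0): 0[cand,t=2,x]
e12 deliver 0→2: 2[foll,t=2,x]
e13 deliver 2→0: 0[lead,t=2,x]
e14 crash(2): 2[✗foll,t=2,x]
e15 recover(2): 2[foll,t=2,x]
e16 deliver 0→1: 1[foll,t=2,x]
e17 deliver 1→2: ·
e18 deliver 1→2: ·
e19 timeout(1): 1[cand,t=3,x]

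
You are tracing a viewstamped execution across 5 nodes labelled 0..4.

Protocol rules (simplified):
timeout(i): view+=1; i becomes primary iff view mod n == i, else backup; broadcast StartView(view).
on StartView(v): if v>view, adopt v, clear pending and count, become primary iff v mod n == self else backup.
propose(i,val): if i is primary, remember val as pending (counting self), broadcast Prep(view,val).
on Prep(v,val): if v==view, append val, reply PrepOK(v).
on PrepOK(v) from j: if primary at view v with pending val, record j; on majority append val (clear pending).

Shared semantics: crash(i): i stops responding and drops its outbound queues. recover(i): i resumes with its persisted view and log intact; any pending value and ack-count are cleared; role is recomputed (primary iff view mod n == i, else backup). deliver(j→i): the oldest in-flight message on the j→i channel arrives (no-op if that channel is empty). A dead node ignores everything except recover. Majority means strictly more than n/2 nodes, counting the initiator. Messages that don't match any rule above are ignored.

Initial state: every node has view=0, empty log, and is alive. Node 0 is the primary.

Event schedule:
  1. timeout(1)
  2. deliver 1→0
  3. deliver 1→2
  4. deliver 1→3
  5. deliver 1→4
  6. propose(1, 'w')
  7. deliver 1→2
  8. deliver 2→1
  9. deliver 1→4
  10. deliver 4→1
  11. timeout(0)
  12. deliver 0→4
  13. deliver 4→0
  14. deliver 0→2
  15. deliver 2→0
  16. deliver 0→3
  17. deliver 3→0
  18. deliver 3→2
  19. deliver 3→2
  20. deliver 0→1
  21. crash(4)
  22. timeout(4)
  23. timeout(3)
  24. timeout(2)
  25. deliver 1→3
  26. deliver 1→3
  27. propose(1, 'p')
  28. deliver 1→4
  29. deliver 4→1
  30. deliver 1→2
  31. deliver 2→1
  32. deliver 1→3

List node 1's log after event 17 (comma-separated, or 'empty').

w

[1] timeout(1) → N1(prim v1 [-])
[2] deliver 1→0 → N0(back v1 [-])
[3] deliver 1→2 → N2(back v1 [-])
[4] deliver 1→3 → N3(back v1 [-])
[5] deliver 1→4 → N4(back v1 [-])
[6] propose(1,'w') → ∅
[7] deliver 1→2 → N2(back v1 [w])
[8] deliver 2→1 → ∅
[9] deliver 1→4 → N4(back v1 [w])
[10] deliver 4→1 → N1(prim v1 [w])
[11] timeout(0) → N0(back v2 [-])
[12] deliver 0→4 → N4(back v2 [w])
[13] deliver 4→0 → ∅
[14] deliver 0→2 → N2(prim v2 [w])
[15] deliver 2→0 → ∅
[16] deliver 0→3 → N3(back v2 [-])
[17] deliver 3→0 → ∅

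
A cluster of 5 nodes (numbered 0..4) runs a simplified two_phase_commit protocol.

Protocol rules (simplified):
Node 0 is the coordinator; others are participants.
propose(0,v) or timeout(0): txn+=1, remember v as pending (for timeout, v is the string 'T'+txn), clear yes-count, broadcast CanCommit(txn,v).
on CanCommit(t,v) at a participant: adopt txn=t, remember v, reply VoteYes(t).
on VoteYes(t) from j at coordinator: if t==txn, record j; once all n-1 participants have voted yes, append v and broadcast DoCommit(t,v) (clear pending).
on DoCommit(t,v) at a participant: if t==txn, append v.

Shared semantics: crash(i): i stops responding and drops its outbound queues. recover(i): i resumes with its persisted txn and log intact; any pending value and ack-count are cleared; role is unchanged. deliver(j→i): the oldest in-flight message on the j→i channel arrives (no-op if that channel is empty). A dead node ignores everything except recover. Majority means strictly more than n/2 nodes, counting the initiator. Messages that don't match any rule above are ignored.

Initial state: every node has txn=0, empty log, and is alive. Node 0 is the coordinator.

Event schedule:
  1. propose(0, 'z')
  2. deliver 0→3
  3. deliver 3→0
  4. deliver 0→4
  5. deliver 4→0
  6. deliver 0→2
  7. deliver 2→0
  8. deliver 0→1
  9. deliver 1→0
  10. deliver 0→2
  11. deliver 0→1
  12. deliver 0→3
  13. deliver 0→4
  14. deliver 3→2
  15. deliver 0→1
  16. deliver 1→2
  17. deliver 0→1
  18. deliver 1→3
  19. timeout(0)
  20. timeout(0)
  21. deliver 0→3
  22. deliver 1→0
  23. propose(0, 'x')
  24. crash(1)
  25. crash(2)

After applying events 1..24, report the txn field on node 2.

1

after 1 — propose(0,'z'): n0:coor/t1/[-]
after 2 — deliver 0→3: n3:part/t1/[-]
after 3 — deliver 3→0: ·
after 4 — deliver 0→4: n4:part/t1/[-]
after 5 — deliver 4→0: ·
after 6 — deliver 0→2: n2:part/t1/[-]
after 7 — deliver 2→0: ·
after 8 — deliver 0→1: n1:part/t1/[-]
after 9 — deliver 1→0: n0:coor/t1/[z]
after 10 — deliver 0→2: n2:part/t1/[z]
after 11 — deliver 0→1: n1:part/t1/[z]
after 12 — deliver 0→3: n3:part/t1/[z]
after 13 — deliver 0→4: n4:part/t1/[z]
after 14 — deliver 3→2: ·
after 15 — deliver 0→1: ·
after 16 — deliver 1→2: ·
after 17 — deliver 0→1: ·
after 18 — deliver 1→3: ·
after 19 — timeout(0): n0:coor/t2/[z]
after 20 — timeout(0): n0:coor/t3/[z]
after 21 — deliver 0→3: n3:part/t2/[z]
after 22 — deliver 1→0: ·
after 23 — propose(0,'x'): n0:coor/t4/[z]
after 24 — crash(1): n1:✗part/t1/[z]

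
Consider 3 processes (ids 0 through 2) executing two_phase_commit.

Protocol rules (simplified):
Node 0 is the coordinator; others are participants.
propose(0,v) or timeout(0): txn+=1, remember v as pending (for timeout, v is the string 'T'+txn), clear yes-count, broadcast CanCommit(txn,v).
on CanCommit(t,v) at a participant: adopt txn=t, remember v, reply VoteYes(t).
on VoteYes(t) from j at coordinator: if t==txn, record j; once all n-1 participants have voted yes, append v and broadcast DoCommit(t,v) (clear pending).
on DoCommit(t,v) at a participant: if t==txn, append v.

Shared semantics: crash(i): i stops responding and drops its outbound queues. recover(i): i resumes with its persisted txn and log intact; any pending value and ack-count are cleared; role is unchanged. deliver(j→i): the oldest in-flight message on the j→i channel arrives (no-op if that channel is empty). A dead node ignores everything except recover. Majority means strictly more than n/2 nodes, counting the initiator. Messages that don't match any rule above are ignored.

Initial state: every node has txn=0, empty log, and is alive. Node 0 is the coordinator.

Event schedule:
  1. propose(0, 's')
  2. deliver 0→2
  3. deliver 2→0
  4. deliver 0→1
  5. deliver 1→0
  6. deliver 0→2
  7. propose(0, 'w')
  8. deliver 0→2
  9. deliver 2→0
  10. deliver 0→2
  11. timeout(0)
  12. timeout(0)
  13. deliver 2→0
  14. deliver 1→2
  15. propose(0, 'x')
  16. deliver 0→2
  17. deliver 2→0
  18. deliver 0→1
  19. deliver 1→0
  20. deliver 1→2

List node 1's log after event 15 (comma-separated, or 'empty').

step 1 propose(0,'s'): 0={coor,t=1,log=-}
step 2 deliver 0→2: 2={part,t=1,log=-}
step 3 deliver 2→0: —
step 4 deliver 0→1: 1={part,t=1,log=-}
step 5 deliver 1→0: 0={coor,t=1,log=s}
step 6 deliver 0→2: 2={part,t=1,log=s}
step 7 propose(0,'w'): 0={coor,t=2,log=s}
step 8 deliver 0→2: 2={part,t=2,log=s}
step 9 deliver 2→0: —
step 10 deliver 0→2: —
step 11 timeout(0): 0={coor,t=3,log=s}
step 12 timeout(0): 0={coor,t=4,log=s}
step 13 deliver 2→0: —
step 14 deliver 1→2: —
step 15 propose(0,'x'): 0={coor,t=5,log=s}

empty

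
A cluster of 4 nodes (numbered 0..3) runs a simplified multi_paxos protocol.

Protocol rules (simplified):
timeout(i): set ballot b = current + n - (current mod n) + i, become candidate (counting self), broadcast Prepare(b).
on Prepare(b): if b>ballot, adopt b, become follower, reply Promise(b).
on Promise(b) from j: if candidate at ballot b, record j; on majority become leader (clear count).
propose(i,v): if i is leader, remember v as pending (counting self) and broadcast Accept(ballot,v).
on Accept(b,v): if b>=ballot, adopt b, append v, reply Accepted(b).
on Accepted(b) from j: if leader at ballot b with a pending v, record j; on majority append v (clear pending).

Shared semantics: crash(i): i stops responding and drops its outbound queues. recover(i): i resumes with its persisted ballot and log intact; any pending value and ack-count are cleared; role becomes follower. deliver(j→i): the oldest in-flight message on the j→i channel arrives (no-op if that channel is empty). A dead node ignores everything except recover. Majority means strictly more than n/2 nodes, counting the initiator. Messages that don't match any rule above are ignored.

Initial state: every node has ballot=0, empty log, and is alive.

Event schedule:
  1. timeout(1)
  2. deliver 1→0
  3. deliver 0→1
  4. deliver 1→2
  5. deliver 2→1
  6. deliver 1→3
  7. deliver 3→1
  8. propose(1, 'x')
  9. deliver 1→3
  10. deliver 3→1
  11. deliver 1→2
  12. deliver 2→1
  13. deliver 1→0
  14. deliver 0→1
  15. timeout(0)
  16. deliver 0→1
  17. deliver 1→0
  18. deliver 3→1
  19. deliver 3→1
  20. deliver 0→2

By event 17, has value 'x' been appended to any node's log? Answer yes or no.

e1 timeout(1): 1[cand,b=5,-]
e2 deliver 1→0: 0[foll,b=5,-]
e3 deliver 0→1: ·
e4 deliver 1→2: 2[foll,b=5,-]
e5 deliver 2→1: 1[lead,b=5,-]
e6 deliver 1→3: 3[foll,b=5,-]
e7 deliver 3→1: ·
e8 propose(1,'x'): ·
e9 deliver 1→3: 3[foll,b=5,x]
e10 deliver 3→1: ·
e11 deliver 1→2: 2[foll,b=5,x]
e12 deliver 2→1: 1[lead,b=5,x]
e13 deliver 1→0: 0[foll,b=5,x]
e14 deliver 0→1: ·
e15 timeout(0): 0[cand,b=8,x]
e16 deliver 0→1: 1[foll,b=8,x]
e17 deliver 1→0: ·

yes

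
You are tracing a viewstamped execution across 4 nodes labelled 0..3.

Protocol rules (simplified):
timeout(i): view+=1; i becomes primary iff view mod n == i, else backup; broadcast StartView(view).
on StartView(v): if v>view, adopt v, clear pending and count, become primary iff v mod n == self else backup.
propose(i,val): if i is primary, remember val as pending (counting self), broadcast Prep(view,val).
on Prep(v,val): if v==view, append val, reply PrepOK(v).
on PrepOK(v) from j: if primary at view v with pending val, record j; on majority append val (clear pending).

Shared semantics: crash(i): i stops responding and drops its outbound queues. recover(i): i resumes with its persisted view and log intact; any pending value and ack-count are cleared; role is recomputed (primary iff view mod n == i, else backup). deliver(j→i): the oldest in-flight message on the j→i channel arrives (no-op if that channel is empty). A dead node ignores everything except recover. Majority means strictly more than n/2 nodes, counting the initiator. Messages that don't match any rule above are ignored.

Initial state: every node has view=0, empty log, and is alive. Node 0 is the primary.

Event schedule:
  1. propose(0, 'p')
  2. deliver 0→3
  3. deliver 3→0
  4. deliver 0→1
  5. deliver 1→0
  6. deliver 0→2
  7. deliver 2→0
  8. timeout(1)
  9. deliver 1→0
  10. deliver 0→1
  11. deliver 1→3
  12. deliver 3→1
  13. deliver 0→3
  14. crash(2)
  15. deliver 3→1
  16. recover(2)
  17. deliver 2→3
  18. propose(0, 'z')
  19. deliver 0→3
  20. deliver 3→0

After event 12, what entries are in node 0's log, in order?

1. propose(0,'p'):  nop
2. deliver 0→3:  <3:back v0 p>
3. deliver 3→0:  nop
4. deliver 0→1:  <1:back v0 p>
5. deliver 1→0:  <0:prim v0 p>
6. deliver 0→2:  <2:back v0 p>
7. deliver 2→0:  nop
8. timeout(1):  <1:prim v1 p>
9. deliver 1→0:  <0:back v1 p>
10. deliver 0→1:  nop
11. deliver 1→3:  <3:back v1 p>
12. deliver 3→1:  nop

p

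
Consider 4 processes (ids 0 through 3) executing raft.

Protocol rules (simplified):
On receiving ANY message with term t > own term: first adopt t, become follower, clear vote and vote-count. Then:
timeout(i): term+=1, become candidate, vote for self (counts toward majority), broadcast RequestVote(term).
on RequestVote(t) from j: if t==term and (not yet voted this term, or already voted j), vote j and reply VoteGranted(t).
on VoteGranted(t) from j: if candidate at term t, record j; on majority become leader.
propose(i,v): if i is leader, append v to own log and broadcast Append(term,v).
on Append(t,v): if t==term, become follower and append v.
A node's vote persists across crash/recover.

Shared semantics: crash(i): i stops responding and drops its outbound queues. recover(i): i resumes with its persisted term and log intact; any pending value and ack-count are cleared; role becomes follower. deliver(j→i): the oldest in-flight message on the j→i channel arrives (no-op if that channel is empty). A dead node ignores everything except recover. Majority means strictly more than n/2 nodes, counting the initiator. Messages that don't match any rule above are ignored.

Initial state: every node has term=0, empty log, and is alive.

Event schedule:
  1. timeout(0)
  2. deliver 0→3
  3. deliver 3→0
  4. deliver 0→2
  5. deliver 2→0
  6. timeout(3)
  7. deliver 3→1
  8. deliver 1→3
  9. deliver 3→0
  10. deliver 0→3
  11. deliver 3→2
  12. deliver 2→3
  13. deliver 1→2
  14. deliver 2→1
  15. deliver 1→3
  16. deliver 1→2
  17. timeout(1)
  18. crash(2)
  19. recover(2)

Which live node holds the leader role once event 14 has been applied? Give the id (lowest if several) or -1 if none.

step 1 timeout(0): 0={cand,t=1,log=-}
step 2 deliver 0→3: 3={foll,t=1,log=-}
step 3 deliver 3→0: —
step 4 deliver 0→2: 2={foll,t=1,log=-}
step 5 deliver 2→0: 0={lead,t=1,log=-}
step 6 timeout(3): 3={cand,t=2,log=-}
step 7 deliver 3→1: 1={foll,t=2,log=-}
step 8 deliver 1→3: —
step 9 deliver 3→0: 0={foll,t=2,log=-}
step 10 deliver 0→3: 3={lead,t=2,log=-}
step 11 deliver 3→2: 2={foll,t=2,log=-}
step 12 deliver 2→3: —
step 13 deliver 1→2: —
step 14 deliver 2→1: —

3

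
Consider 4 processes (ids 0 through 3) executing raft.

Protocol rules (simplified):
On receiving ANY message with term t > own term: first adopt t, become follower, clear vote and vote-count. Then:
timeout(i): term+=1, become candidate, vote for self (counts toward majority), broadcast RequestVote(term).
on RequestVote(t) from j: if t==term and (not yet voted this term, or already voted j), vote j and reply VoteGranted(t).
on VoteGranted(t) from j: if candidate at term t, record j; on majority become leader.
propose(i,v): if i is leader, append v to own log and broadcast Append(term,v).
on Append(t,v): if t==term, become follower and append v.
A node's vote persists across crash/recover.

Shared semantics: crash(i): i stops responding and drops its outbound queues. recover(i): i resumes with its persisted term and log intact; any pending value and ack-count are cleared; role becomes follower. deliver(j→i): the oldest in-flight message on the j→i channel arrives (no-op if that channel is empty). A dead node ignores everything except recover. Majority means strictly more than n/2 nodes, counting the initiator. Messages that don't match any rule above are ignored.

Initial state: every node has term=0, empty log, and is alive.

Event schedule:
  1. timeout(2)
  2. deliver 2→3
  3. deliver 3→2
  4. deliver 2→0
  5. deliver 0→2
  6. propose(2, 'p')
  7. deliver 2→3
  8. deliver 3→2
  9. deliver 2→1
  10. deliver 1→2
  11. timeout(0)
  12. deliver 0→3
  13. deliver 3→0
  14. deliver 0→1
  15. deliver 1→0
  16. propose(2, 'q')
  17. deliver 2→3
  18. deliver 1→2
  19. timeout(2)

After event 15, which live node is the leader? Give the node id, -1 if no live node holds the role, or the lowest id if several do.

e1 timeout(2): 2[cand,t=1,-]
e2 deliver 2→3: 3[foll,t=1,-]
e3 deliver 3→2: ·
e4 deliver 2→0: 0[foll,t=1,-]
e5 deliver 0→2: 2[lead,t=1,-]
e6 propose(2,'p'): 2[lead,t=1,p]
e7 deliver 2→3: 3[foll,t=1,p]
e8 deliver 3→2: ·
e9 deliver 2→1: 1[foll,t=1,-]
e10 deliver 1→2: ·
e11 timeout(0): 0[cand,t=2,-]
e12 deliver 0→3: 3[foll,t=2,p]
e13 deliver 3→0: ·
e14 deliver 0→1: 1[foll,t=2,-]
e15 deliver 1→0: 0[lead,t=2,-]

0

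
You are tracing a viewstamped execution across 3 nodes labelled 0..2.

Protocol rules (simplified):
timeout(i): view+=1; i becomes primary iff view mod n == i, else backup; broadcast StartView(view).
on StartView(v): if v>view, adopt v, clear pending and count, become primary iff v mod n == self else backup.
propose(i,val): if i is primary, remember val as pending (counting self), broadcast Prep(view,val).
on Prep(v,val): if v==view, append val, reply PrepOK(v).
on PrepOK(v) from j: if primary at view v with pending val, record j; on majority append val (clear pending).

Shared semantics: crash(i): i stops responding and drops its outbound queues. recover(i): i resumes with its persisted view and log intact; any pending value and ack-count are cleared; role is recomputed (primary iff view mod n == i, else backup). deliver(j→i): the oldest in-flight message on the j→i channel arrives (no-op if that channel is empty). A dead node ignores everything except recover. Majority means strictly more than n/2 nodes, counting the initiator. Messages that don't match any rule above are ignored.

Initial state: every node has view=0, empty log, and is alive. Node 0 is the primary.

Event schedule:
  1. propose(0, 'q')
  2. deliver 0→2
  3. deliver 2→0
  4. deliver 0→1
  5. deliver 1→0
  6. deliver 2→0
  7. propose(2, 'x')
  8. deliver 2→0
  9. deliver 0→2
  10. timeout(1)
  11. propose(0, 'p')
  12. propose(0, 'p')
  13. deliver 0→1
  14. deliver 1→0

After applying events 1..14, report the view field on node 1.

1

1. propose(0,'q'):  nop
2. deliver 0→2:  <2:back v0 q>
3. deliver 2→0:  <0:prim v0 q>
4. deliver 0→1:  <1:back v0 q>
5. deliver 1→0:  nop
6. deliver 2→0:  nop
7. propose(2,'x'):  nop
8. deliver 2→0:  nop
9. deliver 0→2:  nop
10. timeout(1):  <1:prim v1 q>
11. propose(0,'p'):  nop
12. propose(0,'p'):  nop
13. deliver 0→1:  nop
14. deliver 1→0:  <0:back v1 q>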